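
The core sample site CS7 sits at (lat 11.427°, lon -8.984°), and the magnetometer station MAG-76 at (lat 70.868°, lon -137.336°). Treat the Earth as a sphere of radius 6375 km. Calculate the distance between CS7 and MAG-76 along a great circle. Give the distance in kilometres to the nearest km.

10091 km

Δφ = 59.4410°,  Δλ = -128.3520°
a = sin²(Δφ/2) + cos φ₁ cos φ₂ sin²(Δλ/2) = 0.506078
c = 2·arcsin(√a) = 1.582952 rad = 90.6965°
d = R·c = 6375 × 1.582952 = 10091.3 km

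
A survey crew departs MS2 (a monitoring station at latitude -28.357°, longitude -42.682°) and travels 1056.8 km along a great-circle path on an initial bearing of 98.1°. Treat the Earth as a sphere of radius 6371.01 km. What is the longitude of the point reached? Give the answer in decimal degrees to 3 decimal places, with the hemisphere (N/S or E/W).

31.881°W

δ = d/R = 1056.8/6371.01 = 0.165876 rad
φ₂ = arcsin(sin φ₁ cos δ + cos φ₁ sin δ cos θ)
   = arcsin(-0.47496·0.98627 + 0.88001·0.16512·-0.14090) = -29.26949°
λ₂ = λ₁ + atan2(sin θ sin δ cos φ₁, cos δ − sin φ₁ sin φ₂) = -31.88125°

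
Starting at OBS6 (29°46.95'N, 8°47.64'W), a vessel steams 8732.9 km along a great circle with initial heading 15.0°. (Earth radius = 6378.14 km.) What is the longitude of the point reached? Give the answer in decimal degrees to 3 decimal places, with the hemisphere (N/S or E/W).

130.646°E

OBS6: φ = +29.78250°, λ = -8.79400°
δ = d/R = 8732.9/6378.14 = 1.369192 rad
φ₂ = arcsin(sin φ₁ cos δ + cos φ₁ sin δ cos θ)
   = arcsin(0.49671·0.20024 + 0.86792·0.97975·0.96593) = 67.04713°
λ₂ = λ₁ + atan2(sin θ sin δ cos φ₁, cos δ − sin φ₁ sin φ₂) = 130.64621°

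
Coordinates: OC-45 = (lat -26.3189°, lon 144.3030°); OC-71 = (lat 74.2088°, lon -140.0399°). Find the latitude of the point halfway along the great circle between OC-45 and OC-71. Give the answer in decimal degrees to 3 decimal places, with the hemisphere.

27.444°N

Bx = cos φ₂ cos Δλ = 0.067414,  By = cos φ₂ sin Δλ = 0.263650
φₘ = atan2(sin φ₁ + sin φ₂, √((cos φ₁ + Bx)² + By²)) = 27.44402°
λₘ = λ₁ + atan2(By, cos φ₁ + Bx) = 159.60283°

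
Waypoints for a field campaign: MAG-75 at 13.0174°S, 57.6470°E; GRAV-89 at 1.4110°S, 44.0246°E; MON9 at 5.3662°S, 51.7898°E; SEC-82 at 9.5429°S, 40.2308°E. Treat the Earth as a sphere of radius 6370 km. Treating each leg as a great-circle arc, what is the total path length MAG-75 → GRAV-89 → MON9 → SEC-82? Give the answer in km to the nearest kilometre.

4302 km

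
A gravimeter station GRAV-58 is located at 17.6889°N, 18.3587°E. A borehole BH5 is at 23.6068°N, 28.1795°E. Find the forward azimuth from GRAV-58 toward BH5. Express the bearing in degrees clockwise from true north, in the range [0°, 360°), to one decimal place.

55.6°

Δλ = 9.8208°
y = sin Δλ · cos φ₂ = 0.156293
x = cos φ₁ sin φ₂ − sin φ₁ cos φ₂ cos Δλ = 0.107183
θ = atan2(y, x) = 55.5583° → 55.5583° (mod 360°)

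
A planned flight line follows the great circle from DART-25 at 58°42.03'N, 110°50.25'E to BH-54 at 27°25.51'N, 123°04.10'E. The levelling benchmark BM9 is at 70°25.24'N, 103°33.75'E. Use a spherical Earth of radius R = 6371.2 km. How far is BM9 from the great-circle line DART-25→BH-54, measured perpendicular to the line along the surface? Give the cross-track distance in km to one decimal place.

DART-25: φ = +58.70050°, λ = +110.83750°
BH-54: φ = +27.42517°, λ = +123.06833°
BM9: φ = +70.42067°, λ = +103.56250°
δ₁₃ = central angle DART-25→BM9 = 0.211344 rad  (haversine)
θ₁₃ = bearing DART-25→BM9 = 348.329°,  θ₁₂ = bearing DART-25→BH-54 = 159.462°
dₓₜ = R·arcsin(sin δ₁₃ · sin(θ₁₃ − θ₁₂)) = 6371.2·arcsin(0.20977·sin(188.866°)) = -206.036 km
|dₓₜ| = 206.036 km

206.0 km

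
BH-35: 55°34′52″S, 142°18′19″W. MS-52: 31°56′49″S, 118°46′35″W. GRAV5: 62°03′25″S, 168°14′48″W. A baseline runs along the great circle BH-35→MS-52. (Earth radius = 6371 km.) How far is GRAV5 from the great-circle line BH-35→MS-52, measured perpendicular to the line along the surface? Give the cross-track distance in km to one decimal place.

249.3 km

BH-35: φ = -55.58111°, λ = -142.30528°
MS-52: φ = -31.94694°, λ = -118.77639°
GRAV5: φ = -62.05694°, λ = -168.24667°
δ₁₃ = central angle BH-35→GRAV5 = 0.257883 rad  (haversine)
θ₁₃ = bearing BH-35→GRAV5 = 233.491°,  θ₁₂ = bearing BH-35→MS-52 = 44.668°
dₓₜ = R·arcsin(sin δ₁₃ · sin(θ₁₃ − θ₁₂)) = 6371·arcsin(0.25503·sin(188.823°)) = -249.289 km
|dₓₜ| = 249.289 km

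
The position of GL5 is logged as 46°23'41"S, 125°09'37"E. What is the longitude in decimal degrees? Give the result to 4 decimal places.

125.1603°E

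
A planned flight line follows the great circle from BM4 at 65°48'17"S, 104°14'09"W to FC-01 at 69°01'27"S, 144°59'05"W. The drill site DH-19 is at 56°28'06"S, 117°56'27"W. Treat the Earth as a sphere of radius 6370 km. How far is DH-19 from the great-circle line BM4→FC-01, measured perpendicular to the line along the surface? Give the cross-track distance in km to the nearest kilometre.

1241 km

BM4: φ = -65.80472°, λ = -104.23583°
FC-01: φ = -69.02417°, λ = -144.98472°
DH-19: φ = -56.46833°, λ = -117.94083°
δ₁₃ = central angle BM4→DH-19 = 0.198786 rad  (haversine)
θ₁₃ = bearing BM4→DH-19 = 318.492°,  θ₁₂ = bearing BM4→FC-01 = 239.924°
dₓₜ = R·arcsin(sin δ₁₃ · sin(θ₁₃ − θ₁₂)) = 6370·arcsin(0.19748·sin(78.567°)) = 1240.818 km
|dₓₜ| = 1240.818 km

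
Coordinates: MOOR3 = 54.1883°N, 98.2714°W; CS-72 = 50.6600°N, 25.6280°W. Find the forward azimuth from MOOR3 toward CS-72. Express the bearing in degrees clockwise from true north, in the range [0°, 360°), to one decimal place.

63.7°

Δλ = 72.6434°
y = sin Δλ · cos φ₂ = 0.605056
x = cos φ₁ sin φ₂ − sin φ₁ cos φ₂ cos Δλ = 0.299175
θ = atan2(y, x) = 63.6895° → 63.6895° (mod 360°)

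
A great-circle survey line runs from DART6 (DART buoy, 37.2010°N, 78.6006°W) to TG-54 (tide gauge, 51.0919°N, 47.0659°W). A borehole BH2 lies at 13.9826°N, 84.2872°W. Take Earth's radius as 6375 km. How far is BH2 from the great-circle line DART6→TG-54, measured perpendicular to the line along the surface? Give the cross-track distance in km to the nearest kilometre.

1455 km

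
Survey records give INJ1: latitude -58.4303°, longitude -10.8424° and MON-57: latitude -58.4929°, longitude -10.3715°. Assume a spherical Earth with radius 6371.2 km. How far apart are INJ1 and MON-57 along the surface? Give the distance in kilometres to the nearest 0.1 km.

28.3 km

Δφ = -0.0626°,  Δλ = 0.4709°
a = sin²(Δφ/2) + cos φ₁ cos φ₂ sin²(Δλ/2) = 0.000005
c = 2·arcsin(√a) = 0.004436 rad = 0.2541°
d = R·c = 6371.2 × 0.004436 = 28.3 km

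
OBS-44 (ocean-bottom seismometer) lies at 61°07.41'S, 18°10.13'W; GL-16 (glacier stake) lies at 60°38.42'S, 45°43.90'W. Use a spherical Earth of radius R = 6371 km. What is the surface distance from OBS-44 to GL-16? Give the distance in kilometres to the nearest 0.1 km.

1481.3 km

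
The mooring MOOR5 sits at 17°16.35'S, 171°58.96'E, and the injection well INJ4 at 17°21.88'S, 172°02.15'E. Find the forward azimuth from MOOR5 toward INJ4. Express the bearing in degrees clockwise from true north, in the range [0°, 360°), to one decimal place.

151.2°

MOOR5: φ = -17.27250°, λ = +171.98267°
INJ4: φ = -17.36467°, λ = +172.03583°
Δλ = 0.0532°
y = sin Δλ · cos φ₂ = 0.000886
x = cos φ₁ sin φ₂ − sin φ₁ cos φ₂ cos Δλ = -0.001609
θ = atan2(y, x) = 151.1663° → 151.1663° (mod 360°)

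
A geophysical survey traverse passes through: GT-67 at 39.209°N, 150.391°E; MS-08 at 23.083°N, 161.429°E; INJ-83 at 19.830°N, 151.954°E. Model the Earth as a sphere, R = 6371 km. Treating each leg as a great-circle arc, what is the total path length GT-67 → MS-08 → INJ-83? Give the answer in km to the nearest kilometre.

GT-67→MS-08: c = 0.325576 rad, d = 2074.25 km
MS-08→INJ-83: c = 0.163997 rad, d = 1044.82 km
Total = 2074.25 + 1044.82 = 3119.07 km

3119 km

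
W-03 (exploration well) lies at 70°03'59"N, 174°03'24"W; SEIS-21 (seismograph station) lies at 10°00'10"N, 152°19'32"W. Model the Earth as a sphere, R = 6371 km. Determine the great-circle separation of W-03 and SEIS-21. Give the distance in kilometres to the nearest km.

6853 km

W-03: φ = +70.06639°, λ = -174.05667°
SEIS-21: φ = +10.00278°, λ = -152.32556°
Δφ = -60.0636°,  Δλ = 21.7311°
a = sin²(Δφ/2) + cos φ₁ cos φ₂ sin²(Δλ/2) = 0.262411
c = 2·arcsin(√a) = 1.075631 rad = 61.6291°
d = R·c = 6371 × 1.075631 = 6852.8 km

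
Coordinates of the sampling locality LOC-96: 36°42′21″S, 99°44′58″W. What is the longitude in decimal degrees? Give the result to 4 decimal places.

99.7494°W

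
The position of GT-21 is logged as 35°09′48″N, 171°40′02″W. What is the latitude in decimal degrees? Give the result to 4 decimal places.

35.1633°N

35° + 9′/60 + 48″/3600 = 35 + 0.15000 + 0.01333 = 35.1633°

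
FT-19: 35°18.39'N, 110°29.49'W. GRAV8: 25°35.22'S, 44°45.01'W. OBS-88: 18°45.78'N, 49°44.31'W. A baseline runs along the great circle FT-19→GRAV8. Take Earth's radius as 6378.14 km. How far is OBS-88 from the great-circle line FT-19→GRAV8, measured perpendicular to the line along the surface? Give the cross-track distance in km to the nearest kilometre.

3083 km

FT-19: φ = +35.30650°, λ = -110.49150°
GRAV8: φ = -25.58700°, λ = -44.75017°
OBS-88: φ = +18.76300°, λ = -49.73850°
δ₁₃ = central angle FT-19→OBS-88 = 0.972272 rad  (haversine)
θ₁₃ = bearing FT-19→OBS-88 = 90.338°,  θ₁₂ = bearing FT-19→GRAV8 = 124.569°
dₓₜ = R·arcsin(sin δ₁₃ · sin(θ₁₃ − θ₁₂)) = 6378.14·arcsin(0.82617·sin(-34.232°)) = -3082.895 km
|dₓₜ| = 3082.895 km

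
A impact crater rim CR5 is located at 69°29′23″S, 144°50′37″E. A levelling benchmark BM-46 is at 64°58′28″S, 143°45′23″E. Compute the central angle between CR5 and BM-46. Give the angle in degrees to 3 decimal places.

4.535°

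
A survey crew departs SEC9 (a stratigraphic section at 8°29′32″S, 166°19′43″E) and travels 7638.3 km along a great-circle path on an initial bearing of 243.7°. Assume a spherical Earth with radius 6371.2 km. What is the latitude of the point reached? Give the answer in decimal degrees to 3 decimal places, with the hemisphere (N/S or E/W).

27.511°S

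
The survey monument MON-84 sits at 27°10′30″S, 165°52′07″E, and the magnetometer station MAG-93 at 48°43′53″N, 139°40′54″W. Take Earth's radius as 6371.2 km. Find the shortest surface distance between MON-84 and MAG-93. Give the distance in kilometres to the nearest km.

MON-84: φ = -27.17500°, λ = +165.86861°
MAG-93: φ = +48.73139°, λ = -139.68167°
Δφ = 75.9064°,  Δλ = 54.4497°
a = sin²(Δφ/2) + cos φ₁ cos φ₂ sin²(Δλ/2) = 0.501055
c = 2·arcsin(√a) = 1.572906 rad = 90.1209°
d = R·c = 6371.2 × 1.572906 = 10021.3 km

10021 km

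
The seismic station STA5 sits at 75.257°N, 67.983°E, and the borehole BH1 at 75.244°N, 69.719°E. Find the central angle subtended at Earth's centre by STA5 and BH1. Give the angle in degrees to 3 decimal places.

Δφ = -0.0130°,  Δλ = 1.7360°
a = sin²(Δφ/2) + cos φ₁ cos φ₂ sin²(Δλ/2) = 0.000015
c = 2·arcsin(√a) = 0.007717 rad = 0.4421°

0.442°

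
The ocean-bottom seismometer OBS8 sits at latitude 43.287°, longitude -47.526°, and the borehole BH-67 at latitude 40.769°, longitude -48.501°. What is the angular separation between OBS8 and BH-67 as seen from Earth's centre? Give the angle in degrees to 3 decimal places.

2.620°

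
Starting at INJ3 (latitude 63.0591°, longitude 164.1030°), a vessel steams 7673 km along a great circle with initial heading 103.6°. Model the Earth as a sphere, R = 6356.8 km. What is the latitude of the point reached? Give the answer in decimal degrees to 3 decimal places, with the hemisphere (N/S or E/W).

12.568°N

δ = d/R = 7673/6356.8 = 1.207054 rad
φ₂ = arcsin(sin φ₁ cos δ + cos φ₁ sin δ cos θ)
   = arcsin(0.89147·0.35577 + 0.45307·0.93457·-0.23514) = 12.56799°
λ₂ = λ₁ + atan2(sin θ sin δ cos φ₁, cos δ − sin φ₁ sin φ₂) = -127.35787°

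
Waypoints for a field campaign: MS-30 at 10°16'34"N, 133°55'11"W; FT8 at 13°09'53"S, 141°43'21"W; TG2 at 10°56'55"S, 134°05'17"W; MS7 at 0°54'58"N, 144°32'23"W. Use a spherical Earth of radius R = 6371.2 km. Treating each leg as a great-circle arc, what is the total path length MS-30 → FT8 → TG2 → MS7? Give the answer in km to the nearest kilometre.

MS-30: φ = +10.27611°, λ = -133.91972°
FT8: φ = -13.16472°, λ = -141.72250°
TG2: φ = -10.94861°, λ = -134.08806°
MS7: φ = +0.91611°, λ = -144.53972°
MS-30→FT8: c = 0.430875 rad, d = 2745.19 km
FT8→TG2: c = 0.135913 rad, d = 865.93 km
TG2→MS7: c = 0.275284 rad, d = 1753.89 km
Total = 2745.19 + 865.93 + 1753.89 = 5365.01 km

5365 km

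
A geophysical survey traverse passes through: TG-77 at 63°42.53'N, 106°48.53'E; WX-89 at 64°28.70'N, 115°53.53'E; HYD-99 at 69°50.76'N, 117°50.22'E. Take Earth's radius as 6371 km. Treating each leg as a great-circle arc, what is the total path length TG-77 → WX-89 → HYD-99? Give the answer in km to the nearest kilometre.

1052 km

TG-77: φ = +63.70883°, λ = +106.80883°
WX-89: φ = +64.47833°, λ = +115.89217°
HYD-99: φ = +69.84600°, λ = +117.83700°
TG-77→WX-89: c = 0.070489 rad, d = 449.09 km
WX-89→HYD-99: c = 0.094593 rad, d = 602.65 km
Total = 449.09 + 602.65 = 1051.74 km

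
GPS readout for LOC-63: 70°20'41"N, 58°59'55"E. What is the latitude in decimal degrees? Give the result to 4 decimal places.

70.3447°N

70° + 20′/60 + 41″/3600 = 70 + 0.33333 + 0.01139 = 70.3447°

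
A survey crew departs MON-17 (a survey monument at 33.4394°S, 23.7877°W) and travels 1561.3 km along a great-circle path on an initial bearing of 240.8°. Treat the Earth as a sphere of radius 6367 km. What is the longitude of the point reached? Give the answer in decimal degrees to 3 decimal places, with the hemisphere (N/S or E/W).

39.682°W

δ = d/R = 1561.3/6367 = 0.245218 rad
φ₂ = arcsin(sin φ₁ cos δ + cos φ₁ sin δ cos θ)
   = arcsin(-0.55105·0.97008 + 0.83447·0.24277·-0.48786) = -39.30150°
λ₂ = λ₁ + atan2(sin θ sin δ cos φ₁, cos δ − sin φ₁ sin φ₂) = -39.68161°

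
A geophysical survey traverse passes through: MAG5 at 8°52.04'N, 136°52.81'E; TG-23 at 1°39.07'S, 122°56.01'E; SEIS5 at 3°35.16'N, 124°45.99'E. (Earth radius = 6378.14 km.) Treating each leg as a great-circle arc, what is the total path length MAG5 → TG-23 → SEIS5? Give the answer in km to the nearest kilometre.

2558 km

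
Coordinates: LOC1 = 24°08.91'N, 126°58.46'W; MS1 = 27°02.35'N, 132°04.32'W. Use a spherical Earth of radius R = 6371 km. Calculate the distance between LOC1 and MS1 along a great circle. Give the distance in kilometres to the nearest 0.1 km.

603.8 km

LOC1: φ = +24.14850°, λ = -126.97433°
MS1: φ = +27.03917°, λ = -132.07200°
Δφ = 2.8907°,  Δλ = -5.0977°
a = sin²(Δφ/2) + cos φ₁ cos φ₂ sin²(Δλ/2) = 0.002244
c = 2·arcsin(√a) = 0.094768 rad = 5.4298°
d = R·c = 6371 × 0.094768 = 603.8 km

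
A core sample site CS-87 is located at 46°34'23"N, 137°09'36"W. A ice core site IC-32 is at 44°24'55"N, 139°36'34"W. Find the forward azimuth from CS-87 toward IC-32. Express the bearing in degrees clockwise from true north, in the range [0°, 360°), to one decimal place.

CS-87: φ = +46.57306°, λ = -137.16000°
IC-32: φ = +44.41528°, λ = -139.60944°
Δλ = -2.4494°
y = sin Δλ · cos φ₂ = -0.030527
x = cos φ₁ sin φ₂ − sin φ₁ cos φ₂ cos Δλ = -0.037177
θ = atan2(y, x) = -140.6100° → 219.3900° (mod 360°)

219.4°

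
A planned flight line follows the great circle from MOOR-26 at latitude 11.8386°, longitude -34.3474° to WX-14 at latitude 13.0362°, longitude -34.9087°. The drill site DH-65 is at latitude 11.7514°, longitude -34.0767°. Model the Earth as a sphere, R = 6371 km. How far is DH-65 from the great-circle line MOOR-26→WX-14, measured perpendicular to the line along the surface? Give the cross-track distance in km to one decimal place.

22.8 km

δ₁₃ = central angle MOOR-26→DH-65 = 0.004869 rad  (haversine)
θ₁₃ = bearing MOOR-26→DH-65 = 108.187°,  θ₁₂ = bearing MOOR-26→WX-14 = 335.467°
dₓₜ = R·arcsin(sin δ₁₃ · sin(θ₁₃ − θ₁₂)) = 6371·arcsin(0.00487·sin(-227.279°)) = 22.789 km
|dₓₜ| = 22.789 km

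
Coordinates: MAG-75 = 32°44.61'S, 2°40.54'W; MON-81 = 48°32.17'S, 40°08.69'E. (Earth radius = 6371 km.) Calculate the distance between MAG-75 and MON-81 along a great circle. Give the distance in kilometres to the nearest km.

MAG-75: φ = -32.74350°, λ = -2.67567°
MON-81: φ = -48.53617°, λ = +40.14483°
Δφ = -15.7927°,  Δλ = 42.8205°
a = sin²(Δφ/2) + cos φ₁ cos φ₂ sin²(Δλ/2) = 0.093088
c = 2·arcsin(√a) = 0.620095 rad = 35.5289°
d = R·c = 6371 × 0.620095 = 3950.6 km

3951 km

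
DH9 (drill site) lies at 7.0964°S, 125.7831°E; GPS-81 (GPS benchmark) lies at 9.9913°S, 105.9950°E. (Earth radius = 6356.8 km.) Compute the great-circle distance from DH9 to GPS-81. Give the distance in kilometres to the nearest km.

Δφ = -2.8949°,  Δλ = -19.7881°
a = sin²(Δφ/2) + cos φ₁ cos φ₂ sin²(Δλ/2) = 0.029492
c = 2·arcsin(√a) = 0.345176 rad = 19.7771°
d = R·c = 6356.8 × 0.345176 = 2194.2 km

2194 km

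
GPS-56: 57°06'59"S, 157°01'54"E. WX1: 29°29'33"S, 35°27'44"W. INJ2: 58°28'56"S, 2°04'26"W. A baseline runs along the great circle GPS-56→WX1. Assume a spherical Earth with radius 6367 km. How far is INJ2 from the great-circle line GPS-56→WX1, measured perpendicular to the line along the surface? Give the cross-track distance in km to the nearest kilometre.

GPS-56: φ = -57.11639°, λ = +157.03167°
WX1: φ = -29.49250°, λ = -35.46222°
INJ2: φ = -58.48222°, λ = -2.07389°
δ₁₃ = central angle GPS-56→INJ2 = 1.103215 rad  (haversine)
θ₁₃ = bearing GPS-56→INJ2 = 192.056°,  θ₁₂ = bearing GPS-56→WX1 = 169.134°
dₓₜ = R·arcsin(sin δ₁₃ · sin(θ₁₃ − θ₁₂)) = 6367·arcsin(0.89266·sin(22.922°)) = 2260.838 km
|dₓₜ| = 2260.838 km

2261 km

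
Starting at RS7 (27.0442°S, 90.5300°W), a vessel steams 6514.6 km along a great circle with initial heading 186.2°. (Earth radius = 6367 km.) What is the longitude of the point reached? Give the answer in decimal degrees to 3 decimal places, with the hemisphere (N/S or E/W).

140.373°W

δ = d/R = 6514.6/6367 = 1.023182 rad
φ₂ = arcsin(sin φ₁ cos δ + cos φ₁ sin δ cos θ)
   = arcsin(-0.45468·0.52065 + 0.89066·0.85377·-0.99415) = -83.07066°
λ₂ = λ₁ + atan2(sin θ sin δ cos φ₁, cos δ − sin φ₁ sin φ₂) = -140.37282°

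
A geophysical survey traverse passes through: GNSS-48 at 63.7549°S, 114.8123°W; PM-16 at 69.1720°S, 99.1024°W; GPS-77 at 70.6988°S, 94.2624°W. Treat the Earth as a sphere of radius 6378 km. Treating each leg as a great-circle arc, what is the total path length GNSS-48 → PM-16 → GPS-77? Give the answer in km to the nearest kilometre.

GNSS-48→PM-16: c = 0.143927 rad, d = 917.97 km
PM-16→GPS-77: c = 0.039350 rad, d = 250.97 km
Total = 917.97 + 250.97 = 1168.94 km

1169 km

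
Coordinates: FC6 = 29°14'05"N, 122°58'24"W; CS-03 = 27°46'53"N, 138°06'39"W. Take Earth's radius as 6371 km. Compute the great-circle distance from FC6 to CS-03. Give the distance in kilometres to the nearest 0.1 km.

1486.9 km

FC6: φ = +29.23472°, λ = -122.97333°
CS-03: φ = +27.78139°, λ = -138.11083°
Δφ = -1.4533°,  Δλ = -15.1375°
a = sin²(Δφ/2) + cos φ₁ cos φ₂ sin²(Δλ/2) = 0.013555
c = 2·arcsin(√a) = 0.233381 rad = 13.3718°
d = R·c = 6371 × 0.233381 = 1486.9 km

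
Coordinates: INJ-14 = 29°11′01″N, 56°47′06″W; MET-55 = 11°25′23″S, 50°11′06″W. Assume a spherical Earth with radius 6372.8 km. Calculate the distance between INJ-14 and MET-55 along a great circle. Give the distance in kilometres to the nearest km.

4572 km

INJ-14: φ = +29.18361°, λ = -56.78500°
MET-55: φ = -11.42306°, λ = -50.18500°
Δφ = -40.6067°,  Δλ = 6.6000°
a = sin²(Δφ/2) + cos φ₁ cos φ₂ sin²(Δλ/2) = 0.123238
c = 2·arcsin(√a) = 0.717390 rad = 41.1034°
d = R·c = 6372.8 × 0.717390 = 4571.8 km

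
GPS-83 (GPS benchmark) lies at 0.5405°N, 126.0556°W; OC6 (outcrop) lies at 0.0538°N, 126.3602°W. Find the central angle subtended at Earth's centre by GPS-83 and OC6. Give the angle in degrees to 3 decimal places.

0.574°

Δφ = -0.4867°,  Δλ = -0.3046°
a = sin²(Δφ/2) + cos φ₁ cos φ₂ sin²(Δλ/2) = 0.000025
c = 2·arcsin(√a) = 0.010021 rad = 0.5742°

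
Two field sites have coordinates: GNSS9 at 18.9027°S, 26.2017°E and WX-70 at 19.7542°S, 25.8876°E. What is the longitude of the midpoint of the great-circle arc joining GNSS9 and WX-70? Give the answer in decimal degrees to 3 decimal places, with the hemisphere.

Bx = cos φ₂ cos Δλ = 0.941137,  By = cos φ₂ sin Δλ = -0.005159
φₘ = atan2(sin φ₁ + sin φ₂, √((cos φ₁ + Bx)² + By²)) = -19.32852°
λₘ = λ₁ + atan2(By, cos φ₁ + Bx) = 26.04506°

26.045°E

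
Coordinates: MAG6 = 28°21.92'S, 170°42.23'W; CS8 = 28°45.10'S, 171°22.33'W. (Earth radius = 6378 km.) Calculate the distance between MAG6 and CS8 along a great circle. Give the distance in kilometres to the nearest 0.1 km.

MAG6: φ = -28.36533°, λ = -170.70383°
CS8: φ = -28.75167°, λ = -171.37217°
Δφ = -0.3863°,  Δλ = -0.6683°
a = sin²(Δφ/2) + cos φ₁ cos φ₂ sin²(Δλ/2) = 0.000038
c = 2·arcsin(√a) = 0.012265 rad = 0.7027°
d = R·c = 6378 × 0.012265 = 78.2 km

78.2 km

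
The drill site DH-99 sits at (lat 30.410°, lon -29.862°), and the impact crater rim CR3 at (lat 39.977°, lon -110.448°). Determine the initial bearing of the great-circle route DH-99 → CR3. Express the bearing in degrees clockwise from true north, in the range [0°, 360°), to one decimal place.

Δλ = -80.5860°
y = sin Δλ · cos φ₂ = -0.755982
x = cos φ₁ sin φ₂ − sin φ₁ cos φ₂ cos Δλ = 0.490645
θ = atan2(y, x) = -57.0158° → 302.9842° (mod 360°)

303.0°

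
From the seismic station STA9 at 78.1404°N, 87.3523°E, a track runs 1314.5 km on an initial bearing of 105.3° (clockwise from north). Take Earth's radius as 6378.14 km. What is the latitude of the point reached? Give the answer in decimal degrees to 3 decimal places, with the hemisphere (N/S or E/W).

δ = d/R = 1314.5/6378.14 = 0.206095 rad
φ₂ = arcsin(sin φ₁ cos δ + cos φ₁ sin δ cos θ)
   = arcsin(0.97865·0.97884 + 0.20551·0.20464·-0.26387) = 71.23500°
λ₂ = λ₁ + atan2(sin θ sin δ cos φ₁, cos δ − sin φ₁ sin φ₂) = 125.20221°

71.235°N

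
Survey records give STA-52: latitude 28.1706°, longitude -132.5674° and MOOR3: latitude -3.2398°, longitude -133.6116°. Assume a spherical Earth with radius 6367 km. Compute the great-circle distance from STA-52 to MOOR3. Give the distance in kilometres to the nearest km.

Δφ = -31.4104°,  Δλ = -1.0442°
a = sin²(Δφ/2) + cos φ₁ cos φ₂ sin²(Δλ/2) = 0.073345
c = 2·arcsin(√a) = 0.548495 rad = 31.4265°
d = R·c = 6367 × 0.548495 = 3492.3 km

3492 km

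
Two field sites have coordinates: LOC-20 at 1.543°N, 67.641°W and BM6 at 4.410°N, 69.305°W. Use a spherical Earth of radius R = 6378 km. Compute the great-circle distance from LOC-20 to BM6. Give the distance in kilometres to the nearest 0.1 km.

Δφ = 2.8670°,  Δλ = -1.6640°
a = sin²(Δφ/2) + cos φ₁ cos φ₂ sin²(Δλ/2) = 0.000836
c = 2·arcsin(√a) = 0.057835 rad = 3.3137°
d = R·c = 6378 × 0.057835 = 368.9 km

368.9 km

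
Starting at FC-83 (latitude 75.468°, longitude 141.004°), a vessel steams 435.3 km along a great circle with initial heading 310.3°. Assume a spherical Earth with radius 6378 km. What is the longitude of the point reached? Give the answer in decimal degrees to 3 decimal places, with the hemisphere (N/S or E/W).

δ = d/R = 435.3/6378 = 0.068250 rad
φ₂ = arcsin(sin φ₁ cos δ + cos φ₁ sin δ cos θ)
   = arcsin(0.96801·0.99767 + 0.25092·0.06820·0.64679) = 77.63999°
λ₂ = λ₁ + atan2(sin θ sin δ cos φ₁, cos δ − sin φ₁ sin φ₂) = 126.94119°

126.941°E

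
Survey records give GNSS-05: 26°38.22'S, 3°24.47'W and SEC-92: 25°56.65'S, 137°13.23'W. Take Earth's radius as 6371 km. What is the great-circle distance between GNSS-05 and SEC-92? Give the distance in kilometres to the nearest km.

GNSS-05: φ = -26.63700°, λ = -3.40783°
SEC-92: φ = -25.94417°, λ = -137.22050°
Δφ = 0.6928°,  Δλ = -133.8127°
a = sin²(Δφ/2) + cos φ₁ cos φ₂ sin²(Δλ/2) = 0.680158
c = 2·arcsin(√a) = 1.939402 rad = 111.1196°
d = R·c = 6371 × 1.939402 = 12355.9 km

12356 km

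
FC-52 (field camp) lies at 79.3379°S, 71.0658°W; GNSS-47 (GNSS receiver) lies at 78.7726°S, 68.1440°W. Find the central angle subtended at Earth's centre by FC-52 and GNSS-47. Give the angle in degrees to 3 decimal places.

0.792°

Δφ = 0.5653°,  Δλ = 2.9218°
a = sin²(Δφ/2) + cos φ₁ cos φ₂ sin²(Δλ/2) = 0.000048
c = 2·arcsin(√a) = 0.013820 rad = 0.7919°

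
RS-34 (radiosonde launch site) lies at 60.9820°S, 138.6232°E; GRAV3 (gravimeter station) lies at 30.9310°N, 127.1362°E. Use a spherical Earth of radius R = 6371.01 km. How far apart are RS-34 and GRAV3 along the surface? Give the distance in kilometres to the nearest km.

Δφ = 91.9130°,  Δλ = -11.4870°
a = sin²(Δφ/2) + cos φ₁ cos φ₂ sin²(Δλ/2) = 0.520858
c = 2·arcsin(√a) = 1.612525 rad = 92.3909°
d = R·c = 6371.01 × 1.612525 = 10273.4 km

10273 km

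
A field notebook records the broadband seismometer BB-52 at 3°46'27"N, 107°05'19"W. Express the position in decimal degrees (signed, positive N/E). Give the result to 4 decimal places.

lat: 3.7742° N → +3.7742°
lon: 107.0886° W → -107.0886°

+3.7742°, -107.0886°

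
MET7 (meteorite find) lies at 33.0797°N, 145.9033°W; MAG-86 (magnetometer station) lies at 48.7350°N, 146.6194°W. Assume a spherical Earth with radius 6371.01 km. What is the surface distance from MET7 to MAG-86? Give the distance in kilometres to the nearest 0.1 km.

Δφ = 15.6553°,  Δλ = -0.7161°
a = sin²(Δφ/2) + cos φ₁ cos φ₂ sin²(Δλ/2) = 0.018570
c = 2·arcsin(√a) = 0.273396 rad = 15.6645°
d = R·c = 6371.01 × 0.273396 = 1741.8 km

1741.8 km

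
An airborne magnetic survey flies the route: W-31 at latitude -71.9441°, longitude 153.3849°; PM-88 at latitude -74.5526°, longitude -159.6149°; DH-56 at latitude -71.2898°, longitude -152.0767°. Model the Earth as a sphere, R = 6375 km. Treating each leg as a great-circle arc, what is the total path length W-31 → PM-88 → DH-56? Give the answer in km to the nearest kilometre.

1931 km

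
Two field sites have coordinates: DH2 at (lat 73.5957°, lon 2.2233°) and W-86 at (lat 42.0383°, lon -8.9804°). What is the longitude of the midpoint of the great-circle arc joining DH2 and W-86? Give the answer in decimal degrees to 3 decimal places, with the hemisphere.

5.900°W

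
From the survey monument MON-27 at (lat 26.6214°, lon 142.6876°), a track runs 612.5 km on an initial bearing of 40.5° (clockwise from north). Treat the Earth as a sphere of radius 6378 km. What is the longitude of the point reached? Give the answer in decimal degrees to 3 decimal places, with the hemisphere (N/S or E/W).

146.843°E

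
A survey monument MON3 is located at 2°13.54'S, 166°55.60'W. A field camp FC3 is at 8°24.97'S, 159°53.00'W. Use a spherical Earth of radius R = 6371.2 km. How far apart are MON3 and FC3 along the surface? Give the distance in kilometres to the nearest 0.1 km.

1039.9 km

MON3: φ = -2.22567°, λ = -166.92667°
FC3: φ = -8.41617°, λ = -159.88333°
Δφ = -6.1905°,  Δλ = 7.0433°
a = sin²(Δφ/2) + cos φ₁ cos φ₂ sin²(Δλ/2) = 0.006645
c = 2·arcsin(√a) = 0.163218 rad = 9.3517°
d = R·c = 6371.2 × 0.163218 = 1039.9 km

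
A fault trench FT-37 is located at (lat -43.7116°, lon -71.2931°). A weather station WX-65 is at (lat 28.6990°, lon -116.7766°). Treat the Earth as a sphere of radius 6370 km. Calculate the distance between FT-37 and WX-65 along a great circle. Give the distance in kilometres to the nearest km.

Δφ = 72.4106°,  Δλ = -45.4835°
a = sin²(Δφ/2) + cos φ₁ cos φ₂ sin²(Δλ/2) = 0.443655
c = 2·arcsin(√a) = 1.457866 rad = 83.5295°
d = R·c = 6370 × 1.457866 = 9286.6 km

9287 km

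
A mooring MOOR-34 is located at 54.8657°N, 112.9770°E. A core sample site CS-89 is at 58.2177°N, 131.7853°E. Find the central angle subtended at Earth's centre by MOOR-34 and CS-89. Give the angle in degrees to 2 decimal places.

Δφ = 3.3520°,  Δλ = 18.8083°
a = sin²(Δφ/2) + cos φ₁ cos φ₂ sin²(Δλ/2) = 0.008948
c = 2·arcsin(√a) = 0.189472 rad = 10.8559°

10.86°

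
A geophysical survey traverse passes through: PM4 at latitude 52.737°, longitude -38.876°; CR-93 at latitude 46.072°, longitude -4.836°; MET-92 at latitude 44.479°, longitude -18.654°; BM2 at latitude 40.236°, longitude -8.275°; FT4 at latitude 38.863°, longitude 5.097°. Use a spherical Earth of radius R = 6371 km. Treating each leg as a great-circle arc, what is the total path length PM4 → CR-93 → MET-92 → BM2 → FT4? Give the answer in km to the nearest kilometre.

PM4→CR-93: c = 0.399476 rad, d = 2545.06 km
CR-93→MET-92: c = 0.171746 rad, d = 1094.19 km
MET-92→BM2: c = 0.152813 rad, d = 973.57 km
BM2→FT4: c = 0.181368 rad, d = 1155.50 km
Total = 2545.06 + 1094.19 + 973.57 + 1155.50 = 5768.32 km

5768 km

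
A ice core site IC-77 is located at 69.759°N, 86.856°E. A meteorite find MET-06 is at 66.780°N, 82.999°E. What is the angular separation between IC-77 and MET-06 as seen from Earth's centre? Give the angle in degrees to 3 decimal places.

Δφ = -2.9790°,  Δλ = -3.8570°
a = sin²(Δφ/2) + cos φ₁ cos φ₂ sin²(Δλ/2) = 0.000830
c = 2·arcsin(√a) = 0.057633 rad = 3.3021°

3.302°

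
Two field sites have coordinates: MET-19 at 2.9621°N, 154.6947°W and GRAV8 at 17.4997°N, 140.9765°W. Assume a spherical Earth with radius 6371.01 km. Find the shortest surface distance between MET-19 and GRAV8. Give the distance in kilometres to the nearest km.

Δφ = 14.5376°,  Δλ = 13.7182°
a = sin²(Δφ/2) + cos φ₁ cos φ₂ sin²(Δλ/2) = 0.029593
c = 2·arcsin(√a) = 0.345774 rad = 19.8114°
d = R·c = 6371.01 × 0.345774 = 2202.9 km

2203 km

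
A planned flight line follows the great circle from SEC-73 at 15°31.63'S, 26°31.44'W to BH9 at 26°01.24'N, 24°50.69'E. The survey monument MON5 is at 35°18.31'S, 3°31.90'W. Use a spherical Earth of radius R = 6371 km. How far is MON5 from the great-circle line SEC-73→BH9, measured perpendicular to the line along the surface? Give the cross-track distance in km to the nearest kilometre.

3169 km

SEC-73: φ = -15.52717°, λ = -26.52400°
BH9: φ = +26.02067°, λ = +24.84483°
MON5: φ = -35.30517°, λ = -3.53167°
δ₁₃ = central angle SEC-73→MON5 = 0.497989 rad  (haversine)
θ₁₃ = bearing SEC-73→MON5 = 138.137°,  θ₁₂ = bearing SEC-73→BH9 = 50.784°
dₓₜ = R·arcsin(sin δ₁₃ · sin(θ₁₃ − θ₁₂)) = 6371·arcsin(0.47766·sin(87.353°)) = 3168.995 km
|dₓₜ| = 3168.995 km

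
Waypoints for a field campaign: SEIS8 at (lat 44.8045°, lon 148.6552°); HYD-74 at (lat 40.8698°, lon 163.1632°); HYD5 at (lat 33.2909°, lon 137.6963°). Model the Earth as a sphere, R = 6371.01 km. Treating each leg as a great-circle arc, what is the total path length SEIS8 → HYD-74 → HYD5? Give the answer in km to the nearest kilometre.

3660 km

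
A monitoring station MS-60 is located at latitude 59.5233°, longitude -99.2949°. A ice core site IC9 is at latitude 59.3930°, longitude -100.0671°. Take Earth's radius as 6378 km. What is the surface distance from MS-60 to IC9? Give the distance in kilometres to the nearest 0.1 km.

46.0 km

Δφ = -0.1303°,  Δλ = -0.7722°
a = sin²(Δφ/2) + cos φ₁ cos φ₂ sin²(Δλ/2) = 0.000013
c = 2·arcsin(√a) = 0.007216 rad = 0.4135°
d = R·c = 6378 × 0.007216 = 46.0 km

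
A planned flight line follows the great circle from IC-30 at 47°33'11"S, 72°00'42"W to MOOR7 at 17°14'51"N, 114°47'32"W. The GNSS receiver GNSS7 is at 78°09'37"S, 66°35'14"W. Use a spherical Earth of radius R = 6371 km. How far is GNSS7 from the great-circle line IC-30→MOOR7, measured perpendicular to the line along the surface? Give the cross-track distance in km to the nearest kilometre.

2126 km

IC-30: φ = -47.55306°, λ = -72.01167°
MOOR7: φ = +17.24750°, λ = -114.79222°
GNSS7: φ = -78.16028°, λ = -66.58722°
δ₁₃ = central angle IC-30→GNSS7 = 0.535414 rad  (haversine)
θ₁₃ = bearing IC-30→GNSS7 = 177.821°,  θ₁₂ = bearing IC-30→MOOR7 = 317.879°
dₓₜ = R·arcsin(sin δ₁₃ · sin(θ₁₃ − θ₁₂)) = 6371·arcsin(0.51020·sin(-140.058°)) = -2126.092 km
|dₓₜ| = 2126.092 km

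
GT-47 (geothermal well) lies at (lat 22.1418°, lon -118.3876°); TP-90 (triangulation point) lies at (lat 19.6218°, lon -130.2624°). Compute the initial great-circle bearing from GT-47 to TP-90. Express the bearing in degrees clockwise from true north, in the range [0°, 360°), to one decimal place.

259.4°

Δλ = -11.8748°
y = sin Δλ · cos φ₂ = -0.193824
x = cos φ₁ sin φ₂ − sin φ₁ cos φ₂ cos Δλ = -0.036371
θ = atan2(y, x) = -100.6278° → 259.3722° (mod 360°)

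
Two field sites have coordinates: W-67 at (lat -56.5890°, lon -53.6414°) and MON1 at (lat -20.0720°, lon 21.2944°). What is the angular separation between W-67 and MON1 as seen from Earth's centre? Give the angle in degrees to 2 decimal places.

Δφ = 36.5170°,  Δλ = 74.9358°
a = sin²(Δφ/2) + cos φ₁ cos φ₂ sin²(Δλ/2) = 0.289548
c = 2·arcsin(√a) = 1.136355 rad = 65.1083°

65.11°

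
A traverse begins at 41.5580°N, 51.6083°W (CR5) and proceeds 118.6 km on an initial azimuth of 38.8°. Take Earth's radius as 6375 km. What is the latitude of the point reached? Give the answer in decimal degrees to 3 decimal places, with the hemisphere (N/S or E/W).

42.385°N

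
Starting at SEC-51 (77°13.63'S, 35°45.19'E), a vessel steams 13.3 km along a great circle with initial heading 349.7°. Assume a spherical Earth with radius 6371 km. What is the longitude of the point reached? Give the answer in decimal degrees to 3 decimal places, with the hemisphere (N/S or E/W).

35.657°E

SEC-51: φ = -77.22717°, λ = +35.75317°
δ = d/R = 13.3/6371 = 0.002088 rad
φ₂ = arcsin(sin φ₁ cos δ + cos φ₁ sin δ cos θ)
   = arcsin(-0.97525·1.00000 + 0.22109·0.00209·0.98389) = -77.10947°
λ₂ = λ₁ + atan2(sin θ sin δ cos φ₁, cos δ − sin φ₁ sin φ₂) = 35.65730°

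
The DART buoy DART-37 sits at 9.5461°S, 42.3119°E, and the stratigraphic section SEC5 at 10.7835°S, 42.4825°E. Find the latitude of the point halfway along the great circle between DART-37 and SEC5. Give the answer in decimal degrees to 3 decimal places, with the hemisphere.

Bx = cos φ₂ cos Δλ = 0.982337,  By = cos φ₂ sin Δλ = 0.002925
φₘ = atan2(sin φ₁ + sin φ₂, √((cos φ₁ + Bx)² + By²)) = -10.16481°
λₘ = λ₁ + atan2(By, cos φ₁ + Bx) = 42.39703°

10.165°S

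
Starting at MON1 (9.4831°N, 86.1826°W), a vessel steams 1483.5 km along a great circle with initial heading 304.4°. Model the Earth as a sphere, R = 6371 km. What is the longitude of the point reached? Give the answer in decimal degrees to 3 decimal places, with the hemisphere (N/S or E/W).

δ = d/R = 1483.5/6371 = 0.232852 rad
φ₂ = arcsin(sin φ₁ cos δ + cos φ₁ sin δ cos θ)
   = arcsin(0.16476·0.97301 + 0.98633·0.23075·0.56497) = 16.79192°
λ₂ = λ₁ + atan2(sin θ sin δ cos φ₁, cos δ − sin φ₁ sin φ₂) = -97.65395°

97.654°W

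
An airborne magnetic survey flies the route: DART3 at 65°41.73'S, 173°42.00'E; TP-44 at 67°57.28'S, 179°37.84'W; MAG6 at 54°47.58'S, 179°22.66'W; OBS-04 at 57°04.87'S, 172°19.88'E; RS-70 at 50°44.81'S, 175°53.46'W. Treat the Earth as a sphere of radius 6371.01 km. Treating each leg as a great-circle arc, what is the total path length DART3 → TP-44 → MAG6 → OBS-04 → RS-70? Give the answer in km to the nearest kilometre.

DART3: φ = -65.69550°, λ = +173.70000°
TP-44: φ = -67.95467°, λ = -179.63067°
MAG6: φ = -54.79300°, λ = -179.37767°
OBS-04: φ = -57.08117°, λ = +172.33133°
RS-70: φ = -50.74683°, λ = -175.89100°
DART3→TP-44: c = 0.060386 rad, d = 384.72 km
TP-44→MAG6: c = 0.229724 rad, d = 1463.57 km
MAG6→OBS-04: c = 0.090275 rad, d = 575.14 km
OBS-04→RS-70: c = 0.163549 rad, d = 1041.97 km
Total = 384.72 + 1463.57 + 575.14 + 1041.97 = 3465.40 km

3465 km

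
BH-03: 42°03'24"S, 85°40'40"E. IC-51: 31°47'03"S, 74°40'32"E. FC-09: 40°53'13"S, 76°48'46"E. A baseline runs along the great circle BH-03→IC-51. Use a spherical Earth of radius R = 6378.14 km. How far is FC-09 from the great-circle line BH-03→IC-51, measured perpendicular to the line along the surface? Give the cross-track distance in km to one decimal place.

471.1 km

BH-03: φ = -42.05667°, λ = +85.67778°
IC-51: φ = -31.78417°, λ = +74.67556°
FC-09: φ = -40.88694°, λ = +76.81278°
δ₁₃ = central angle BH-03→FC-09 = 0.117659 rad  (haversine)
θ₁₃ = bearing BH-03→FC-09 = 277.029°,  θ₁₂ = bearing BH-03→IC-51 = 315.978°
dₓₜ = R·arcsin(sin δ₁₃ · sin(θ₁₃ − θ₁₂)) = 6378.14·arcsin(0.11739·sin(-38.950°)) = -471.096 km
|dₓₜ| = 471.096 km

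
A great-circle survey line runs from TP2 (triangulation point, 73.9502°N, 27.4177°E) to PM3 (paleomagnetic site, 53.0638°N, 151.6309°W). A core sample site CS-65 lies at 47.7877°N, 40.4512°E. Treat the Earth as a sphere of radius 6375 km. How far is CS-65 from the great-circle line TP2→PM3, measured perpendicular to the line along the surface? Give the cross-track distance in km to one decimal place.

δ₁₃ = central angle TP2→CS-65 = 0.467358 rad  (haversine)
θ₁₃ = bearing TP2→CS-65 = 160.347°,  θ₁₂ = bearing TP2→PM3 = 359.284°
dₓₜ = R·arcsin(sin δ₁₃ · sin(θ₁₃ − θ₁₂)) = 6375·arcsin(0.45053·sin(-198.937°)) = 935.435 km
|dₓₜ| = 935.435 km

935.4 km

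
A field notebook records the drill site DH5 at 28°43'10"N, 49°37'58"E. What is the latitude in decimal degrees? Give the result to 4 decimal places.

28.7194°N

28° + 43′/60 + 10″/3600 = 28 + 0.71667 + 0.00278 = 28.7194°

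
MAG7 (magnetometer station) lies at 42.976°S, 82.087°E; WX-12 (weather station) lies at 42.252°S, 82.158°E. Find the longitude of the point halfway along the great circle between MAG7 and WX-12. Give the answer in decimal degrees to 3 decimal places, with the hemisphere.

82.123°E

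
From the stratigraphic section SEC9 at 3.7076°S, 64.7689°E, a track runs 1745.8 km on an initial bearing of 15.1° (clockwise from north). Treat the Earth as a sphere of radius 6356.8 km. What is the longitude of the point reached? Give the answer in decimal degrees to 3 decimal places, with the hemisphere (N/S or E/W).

68.903°E

δ = d/R = 1745.8/6356.8 = 0.274635 rad
φ₂ = arcsin(sin φ₁ cos δ + cos φ₁ sin δ cos θ)
   = arcsin(-0.06466·0.96252 + 0.99791·0.27120·0.96547) = 11.48098°
λ₂ = λ₁ + atan2(sin θ sin δ cos φ₁, cos δ − sin φ₁ sin φ₂) = 68.90295°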